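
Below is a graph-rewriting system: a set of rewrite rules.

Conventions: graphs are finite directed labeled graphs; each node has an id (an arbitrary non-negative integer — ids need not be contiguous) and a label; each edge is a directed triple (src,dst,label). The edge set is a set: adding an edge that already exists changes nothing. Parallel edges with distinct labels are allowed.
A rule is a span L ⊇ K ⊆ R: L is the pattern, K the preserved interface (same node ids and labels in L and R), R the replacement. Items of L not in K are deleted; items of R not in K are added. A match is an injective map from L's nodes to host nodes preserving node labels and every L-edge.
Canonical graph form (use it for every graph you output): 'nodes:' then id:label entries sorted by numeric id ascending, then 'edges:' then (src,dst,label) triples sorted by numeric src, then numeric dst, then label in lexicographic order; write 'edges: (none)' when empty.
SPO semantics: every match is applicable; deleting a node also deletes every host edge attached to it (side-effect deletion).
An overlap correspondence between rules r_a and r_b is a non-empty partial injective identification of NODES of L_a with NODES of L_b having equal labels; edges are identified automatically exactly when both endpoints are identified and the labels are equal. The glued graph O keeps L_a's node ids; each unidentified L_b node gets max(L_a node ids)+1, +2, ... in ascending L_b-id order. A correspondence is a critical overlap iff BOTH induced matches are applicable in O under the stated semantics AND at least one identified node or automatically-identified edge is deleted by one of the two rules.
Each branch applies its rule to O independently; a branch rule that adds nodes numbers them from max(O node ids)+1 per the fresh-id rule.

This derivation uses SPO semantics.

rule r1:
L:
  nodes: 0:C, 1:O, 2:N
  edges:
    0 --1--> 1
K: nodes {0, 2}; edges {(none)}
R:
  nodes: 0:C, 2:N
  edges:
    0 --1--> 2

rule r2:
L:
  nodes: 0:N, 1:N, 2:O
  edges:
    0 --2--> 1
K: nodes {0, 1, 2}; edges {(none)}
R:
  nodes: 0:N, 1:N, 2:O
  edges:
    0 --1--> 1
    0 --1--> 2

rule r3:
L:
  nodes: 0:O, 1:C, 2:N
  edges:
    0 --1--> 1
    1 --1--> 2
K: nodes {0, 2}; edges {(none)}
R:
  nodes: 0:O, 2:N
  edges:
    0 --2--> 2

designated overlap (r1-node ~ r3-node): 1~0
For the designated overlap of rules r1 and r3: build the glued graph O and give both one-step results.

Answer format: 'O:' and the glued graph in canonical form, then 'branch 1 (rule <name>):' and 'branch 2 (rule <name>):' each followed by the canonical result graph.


O:
nodes: 0:C, 1:O, 2:N, 3:C, 4:N
edges: (0,1,1); (1,3,1); (3,4,1)
branch 1 (rule r1):
nodes: 0:C, 2:N, 3:C, 4:N
edges: (0,2,1); (3,4,1)
branch 2 (rule r3):
nodes: 0:C, 1:O, 2:N, 4:N
edges: (0,1,1); (1,4,2)


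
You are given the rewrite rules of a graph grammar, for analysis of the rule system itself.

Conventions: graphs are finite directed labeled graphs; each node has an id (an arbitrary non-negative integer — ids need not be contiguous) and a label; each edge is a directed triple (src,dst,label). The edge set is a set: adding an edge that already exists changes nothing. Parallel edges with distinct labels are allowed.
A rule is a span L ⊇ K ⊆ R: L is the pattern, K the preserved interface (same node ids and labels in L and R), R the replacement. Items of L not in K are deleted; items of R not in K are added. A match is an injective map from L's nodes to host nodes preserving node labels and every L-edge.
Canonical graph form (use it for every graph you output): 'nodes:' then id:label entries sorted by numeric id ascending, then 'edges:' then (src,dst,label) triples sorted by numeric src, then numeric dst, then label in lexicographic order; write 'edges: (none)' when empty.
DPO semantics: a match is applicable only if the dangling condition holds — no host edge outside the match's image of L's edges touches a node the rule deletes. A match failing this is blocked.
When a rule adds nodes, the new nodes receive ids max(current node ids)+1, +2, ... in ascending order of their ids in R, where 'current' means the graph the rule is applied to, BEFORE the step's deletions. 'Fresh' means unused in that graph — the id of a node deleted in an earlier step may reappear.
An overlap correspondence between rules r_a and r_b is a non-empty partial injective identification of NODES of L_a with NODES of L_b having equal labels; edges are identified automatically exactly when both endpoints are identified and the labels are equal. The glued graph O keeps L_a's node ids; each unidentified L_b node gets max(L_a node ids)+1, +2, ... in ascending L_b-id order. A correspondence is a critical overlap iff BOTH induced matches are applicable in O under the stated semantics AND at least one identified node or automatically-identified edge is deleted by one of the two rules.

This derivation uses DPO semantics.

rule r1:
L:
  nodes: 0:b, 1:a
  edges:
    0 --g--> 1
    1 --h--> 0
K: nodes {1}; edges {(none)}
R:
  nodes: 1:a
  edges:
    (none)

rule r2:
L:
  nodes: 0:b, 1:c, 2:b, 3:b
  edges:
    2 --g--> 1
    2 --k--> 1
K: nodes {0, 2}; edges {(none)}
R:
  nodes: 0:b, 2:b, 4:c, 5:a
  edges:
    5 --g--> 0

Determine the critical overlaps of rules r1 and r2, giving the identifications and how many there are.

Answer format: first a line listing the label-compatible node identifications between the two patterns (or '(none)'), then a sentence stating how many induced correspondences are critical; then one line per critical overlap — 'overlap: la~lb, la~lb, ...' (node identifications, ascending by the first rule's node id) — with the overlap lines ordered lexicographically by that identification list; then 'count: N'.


label-compatible node identifications between L(r1) and L(r2): 0~0, 0~2, 0~3
1 of the induced correspondences is a critical overlap of r1 and r2.
overlap: 0~0
count: 1


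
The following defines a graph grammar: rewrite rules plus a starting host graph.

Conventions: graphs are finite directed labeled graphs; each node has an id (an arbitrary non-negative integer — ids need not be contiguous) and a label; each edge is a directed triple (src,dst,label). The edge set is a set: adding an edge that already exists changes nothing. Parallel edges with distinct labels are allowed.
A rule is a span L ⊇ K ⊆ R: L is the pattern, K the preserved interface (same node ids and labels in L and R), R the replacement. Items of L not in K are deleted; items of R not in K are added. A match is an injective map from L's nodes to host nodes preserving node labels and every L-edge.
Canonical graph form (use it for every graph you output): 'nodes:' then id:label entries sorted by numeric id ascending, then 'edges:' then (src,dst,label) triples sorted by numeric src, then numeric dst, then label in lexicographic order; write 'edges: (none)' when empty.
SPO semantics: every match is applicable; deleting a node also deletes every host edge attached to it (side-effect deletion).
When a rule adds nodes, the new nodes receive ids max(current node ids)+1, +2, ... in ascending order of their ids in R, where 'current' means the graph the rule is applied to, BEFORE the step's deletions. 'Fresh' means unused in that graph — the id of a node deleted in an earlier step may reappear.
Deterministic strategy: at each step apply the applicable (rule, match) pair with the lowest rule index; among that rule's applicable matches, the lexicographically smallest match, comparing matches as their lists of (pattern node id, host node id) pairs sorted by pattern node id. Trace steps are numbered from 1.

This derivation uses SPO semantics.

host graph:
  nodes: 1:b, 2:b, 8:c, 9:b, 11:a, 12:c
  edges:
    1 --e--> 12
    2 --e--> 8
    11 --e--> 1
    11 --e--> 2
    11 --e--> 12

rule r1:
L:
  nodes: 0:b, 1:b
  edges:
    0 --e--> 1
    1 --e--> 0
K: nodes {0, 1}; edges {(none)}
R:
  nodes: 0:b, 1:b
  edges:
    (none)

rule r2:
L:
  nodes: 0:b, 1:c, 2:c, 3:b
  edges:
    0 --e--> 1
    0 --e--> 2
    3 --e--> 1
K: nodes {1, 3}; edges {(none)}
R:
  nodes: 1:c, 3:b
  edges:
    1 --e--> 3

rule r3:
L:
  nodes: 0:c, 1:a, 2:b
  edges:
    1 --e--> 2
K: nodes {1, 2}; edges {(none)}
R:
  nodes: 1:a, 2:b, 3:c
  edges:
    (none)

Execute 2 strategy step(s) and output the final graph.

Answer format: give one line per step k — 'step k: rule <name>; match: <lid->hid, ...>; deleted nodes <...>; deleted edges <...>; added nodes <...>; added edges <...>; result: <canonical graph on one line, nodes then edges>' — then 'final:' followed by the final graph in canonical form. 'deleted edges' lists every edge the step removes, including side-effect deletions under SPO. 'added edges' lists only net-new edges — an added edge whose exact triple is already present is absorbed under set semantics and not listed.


step 1: rule r3; match: 0->8, 1->11, 2->1; deleted nodes 8; deleted edges (2,8,e); (11,1,e); added nodes 13; added edges (none); result: nodes: 1:b, 2:b, 9:b, 11:a, 12:c, 13:c edges: (1,12,e); (11,2,e); (11,12,e)
step 2: rule r3; match: 0->12, 1->11, 2->2; deleted nodes 12; deleted edges (1,12,e); (11,2,e); (11,12,e); added nodes 14; added edges (none); result: nodes: 1:b, 2:b, 9:b, 11:a, 13:c, 14:c edges: (none)
final:
nodes: 1:b, 2:b, 9:b, 11:a, 13:c, 14:c
edges: (none)


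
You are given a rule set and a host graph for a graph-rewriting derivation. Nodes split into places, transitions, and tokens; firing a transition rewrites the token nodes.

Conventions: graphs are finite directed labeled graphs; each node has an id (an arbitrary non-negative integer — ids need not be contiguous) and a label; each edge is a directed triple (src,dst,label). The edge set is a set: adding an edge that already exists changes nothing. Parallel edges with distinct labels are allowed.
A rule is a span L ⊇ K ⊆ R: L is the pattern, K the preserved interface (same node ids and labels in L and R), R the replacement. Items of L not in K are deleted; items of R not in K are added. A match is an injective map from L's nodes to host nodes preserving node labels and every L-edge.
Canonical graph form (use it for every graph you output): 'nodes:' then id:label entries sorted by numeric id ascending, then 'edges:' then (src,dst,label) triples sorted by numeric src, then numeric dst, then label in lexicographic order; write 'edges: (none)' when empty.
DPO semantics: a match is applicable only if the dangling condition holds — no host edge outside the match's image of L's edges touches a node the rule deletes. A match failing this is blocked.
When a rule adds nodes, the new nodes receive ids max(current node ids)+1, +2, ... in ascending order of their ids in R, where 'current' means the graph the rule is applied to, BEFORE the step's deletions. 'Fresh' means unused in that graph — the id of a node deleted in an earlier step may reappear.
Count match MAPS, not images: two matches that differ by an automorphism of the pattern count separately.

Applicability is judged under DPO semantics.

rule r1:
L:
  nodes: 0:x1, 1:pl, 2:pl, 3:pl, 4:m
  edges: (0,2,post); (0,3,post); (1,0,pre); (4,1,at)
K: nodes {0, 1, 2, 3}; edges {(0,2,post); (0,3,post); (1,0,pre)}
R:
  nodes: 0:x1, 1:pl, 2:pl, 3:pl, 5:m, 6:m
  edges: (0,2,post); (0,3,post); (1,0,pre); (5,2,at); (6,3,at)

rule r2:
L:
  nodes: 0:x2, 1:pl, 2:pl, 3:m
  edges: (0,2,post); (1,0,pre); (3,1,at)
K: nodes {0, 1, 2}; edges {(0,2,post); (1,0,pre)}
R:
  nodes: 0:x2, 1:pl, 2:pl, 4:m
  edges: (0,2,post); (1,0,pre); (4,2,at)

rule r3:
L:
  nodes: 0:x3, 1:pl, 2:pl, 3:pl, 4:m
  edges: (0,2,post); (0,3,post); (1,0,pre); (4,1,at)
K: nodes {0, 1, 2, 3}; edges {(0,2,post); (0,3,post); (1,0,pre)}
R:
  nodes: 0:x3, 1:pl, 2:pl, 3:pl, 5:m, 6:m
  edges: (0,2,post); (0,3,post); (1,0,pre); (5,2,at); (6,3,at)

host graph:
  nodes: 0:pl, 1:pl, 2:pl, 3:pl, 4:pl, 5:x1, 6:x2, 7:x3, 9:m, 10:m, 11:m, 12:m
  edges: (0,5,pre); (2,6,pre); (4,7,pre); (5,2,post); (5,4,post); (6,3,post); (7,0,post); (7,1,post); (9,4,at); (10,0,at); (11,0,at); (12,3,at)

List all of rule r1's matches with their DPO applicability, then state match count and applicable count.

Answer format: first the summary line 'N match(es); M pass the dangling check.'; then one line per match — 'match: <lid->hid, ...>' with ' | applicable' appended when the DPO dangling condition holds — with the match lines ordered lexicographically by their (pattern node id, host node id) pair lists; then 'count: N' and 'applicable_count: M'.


4 match(es); 4 pass the dangling check.
match: 0->5, 1->0, 2->2, 3->4, 4->10 | applicable
match: 0->5, 1->0, 2->2, 3->4, 4->11 | applicable
match: 0->5, 1->0, 2->4, 3->2, 4->10 | applicable
match: 0->5, 1->0, 2->4, 3->2, 4->11 | applicable
count: 4
applicable_count: 4


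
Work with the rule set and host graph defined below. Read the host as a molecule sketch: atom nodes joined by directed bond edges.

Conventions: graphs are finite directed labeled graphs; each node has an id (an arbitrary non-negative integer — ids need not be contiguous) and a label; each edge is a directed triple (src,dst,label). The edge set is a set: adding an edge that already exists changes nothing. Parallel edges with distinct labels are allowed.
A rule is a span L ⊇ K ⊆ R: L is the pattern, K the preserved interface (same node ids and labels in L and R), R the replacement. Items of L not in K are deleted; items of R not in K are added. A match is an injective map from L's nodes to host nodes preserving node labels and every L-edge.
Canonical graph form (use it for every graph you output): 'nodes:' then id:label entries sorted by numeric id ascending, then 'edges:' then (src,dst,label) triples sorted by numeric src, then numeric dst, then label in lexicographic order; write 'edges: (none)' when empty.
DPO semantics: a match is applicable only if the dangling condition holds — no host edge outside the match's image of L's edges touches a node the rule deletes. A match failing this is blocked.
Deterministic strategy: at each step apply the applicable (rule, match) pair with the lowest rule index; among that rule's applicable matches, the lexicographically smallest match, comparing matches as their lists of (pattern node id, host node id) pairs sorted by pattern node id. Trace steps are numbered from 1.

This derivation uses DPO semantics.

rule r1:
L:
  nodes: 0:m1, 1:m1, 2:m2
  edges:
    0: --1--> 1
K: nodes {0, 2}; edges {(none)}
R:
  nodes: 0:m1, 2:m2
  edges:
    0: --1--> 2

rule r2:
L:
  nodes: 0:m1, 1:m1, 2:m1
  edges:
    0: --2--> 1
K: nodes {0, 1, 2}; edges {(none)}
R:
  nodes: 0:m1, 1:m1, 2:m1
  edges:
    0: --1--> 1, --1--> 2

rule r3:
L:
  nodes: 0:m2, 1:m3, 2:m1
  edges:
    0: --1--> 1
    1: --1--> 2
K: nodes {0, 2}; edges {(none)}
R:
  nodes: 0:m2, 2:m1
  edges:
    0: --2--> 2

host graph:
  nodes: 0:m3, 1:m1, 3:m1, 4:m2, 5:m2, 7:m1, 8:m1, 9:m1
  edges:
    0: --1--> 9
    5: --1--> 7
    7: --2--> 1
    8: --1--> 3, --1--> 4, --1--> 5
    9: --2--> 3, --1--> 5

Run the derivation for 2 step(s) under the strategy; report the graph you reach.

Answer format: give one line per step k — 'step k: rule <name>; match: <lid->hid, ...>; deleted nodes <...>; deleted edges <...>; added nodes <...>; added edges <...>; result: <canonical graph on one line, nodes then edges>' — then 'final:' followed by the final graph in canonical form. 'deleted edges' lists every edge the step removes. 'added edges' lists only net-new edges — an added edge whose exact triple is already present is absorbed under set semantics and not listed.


step 1: rule r2; match: 0->7, 1->1, 2->3; deleted nodes (none); deleted edges (7,1,2); added nodes (none); added edges (7,1,1); (7,3,1); result: nodes: 0:m3, 1:m1, 3:m1, 4:m2, 5:m2, 7:m1, 8:m1, 9:m1 edges: (0,9,1); (5,7,1); (7,1,1); (7,3,1); (8,3,1); (8,4,1); (8,5,1); (9,3,2); (9,5,1)
step 2: rule r1; match: 0->7, 1->1, 2->4; deleted nodes 1; deleted edges (7,1,1); added nodes (none); added edges (7,4,1); result: nodes: 0:m3, 3:m1, 4:m2, 5:m2, 7:m1, 8:m1, 9:m1 edges: (0,9,1); (5,7,1); (7,3,1); (7,4,1); (8,3,1); (8,4,1); (8,5,1); (9,3,2); (9,5,1)
final:
nodes: 0:m3, 3:m1, 4:m2, 5:m2, 7:m1, 8:m1, 9:m1
edges: (0,9,1); (5,7,1); (7,3,1); (7,4,1); (8,3,1); (8,4,1); (8,5,1); (9,3,2); (9,5,1)


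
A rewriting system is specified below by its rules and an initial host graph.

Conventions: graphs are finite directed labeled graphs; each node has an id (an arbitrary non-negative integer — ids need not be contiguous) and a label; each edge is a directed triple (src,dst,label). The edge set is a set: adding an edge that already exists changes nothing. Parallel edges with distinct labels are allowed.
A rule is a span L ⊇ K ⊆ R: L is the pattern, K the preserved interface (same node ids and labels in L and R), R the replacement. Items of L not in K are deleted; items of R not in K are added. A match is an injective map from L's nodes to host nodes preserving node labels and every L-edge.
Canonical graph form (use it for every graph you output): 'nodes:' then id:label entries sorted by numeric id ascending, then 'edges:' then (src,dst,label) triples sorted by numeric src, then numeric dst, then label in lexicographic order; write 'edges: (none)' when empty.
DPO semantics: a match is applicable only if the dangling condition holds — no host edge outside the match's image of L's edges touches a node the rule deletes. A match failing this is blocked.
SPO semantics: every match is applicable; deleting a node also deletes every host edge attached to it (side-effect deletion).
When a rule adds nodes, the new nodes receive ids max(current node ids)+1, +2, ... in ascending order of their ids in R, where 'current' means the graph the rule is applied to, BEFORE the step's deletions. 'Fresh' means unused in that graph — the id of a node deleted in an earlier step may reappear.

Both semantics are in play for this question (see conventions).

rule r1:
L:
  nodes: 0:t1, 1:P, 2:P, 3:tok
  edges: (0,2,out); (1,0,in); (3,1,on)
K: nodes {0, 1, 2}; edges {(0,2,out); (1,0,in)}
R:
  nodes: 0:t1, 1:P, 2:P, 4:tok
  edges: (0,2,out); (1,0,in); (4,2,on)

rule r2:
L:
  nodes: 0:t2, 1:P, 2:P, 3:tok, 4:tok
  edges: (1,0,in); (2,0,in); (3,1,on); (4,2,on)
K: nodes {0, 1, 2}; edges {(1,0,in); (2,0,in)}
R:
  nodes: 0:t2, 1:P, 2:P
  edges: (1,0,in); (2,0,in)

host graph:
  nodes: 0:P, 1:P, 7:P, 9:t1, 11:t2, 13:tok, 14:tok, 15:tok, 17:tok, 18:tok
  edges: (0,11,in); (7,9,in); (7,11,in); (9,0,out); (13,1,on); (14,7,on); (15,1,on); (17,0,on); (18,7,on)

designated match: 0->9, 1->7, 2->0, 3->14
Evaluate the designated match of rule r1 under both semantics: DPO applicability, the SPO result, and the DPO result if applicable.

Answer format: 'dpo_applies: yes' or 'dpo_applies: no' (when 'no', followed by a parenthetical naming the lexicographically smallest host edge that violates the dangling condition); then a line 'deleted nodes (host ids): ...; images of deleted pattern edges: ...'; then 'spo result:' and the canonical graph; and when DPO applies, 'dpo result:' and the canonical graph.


dpo_applies: yes
deleted nodes (host ids): 14; images of deleted pattern edges: (14,7,on)
spo result:
nodes: 0:P, 1:P, 7:P, 9:t1, 11:t2, 13:tok, 15:tok, 17:tok, 18:tok, 19:tok
edges: (0,11,in); (7,9,in); (7,11,in); (9,0,out); (13,1,on); (15,1,on); (17,0,on); (18,7,on); (19,0,on)
dpo result:
nodes: 0:P, 1:P, 7:P, 9:t1, 11:t2, 13:tok, 15:tok, 17:tok, 18:tok, 19:tok
edges: (0,11,in); (7,9,in); (7,11,in); (9,0,out); (13,1,on); (15,1,on); (17,0,on); (18,7,on); (19,0,on)


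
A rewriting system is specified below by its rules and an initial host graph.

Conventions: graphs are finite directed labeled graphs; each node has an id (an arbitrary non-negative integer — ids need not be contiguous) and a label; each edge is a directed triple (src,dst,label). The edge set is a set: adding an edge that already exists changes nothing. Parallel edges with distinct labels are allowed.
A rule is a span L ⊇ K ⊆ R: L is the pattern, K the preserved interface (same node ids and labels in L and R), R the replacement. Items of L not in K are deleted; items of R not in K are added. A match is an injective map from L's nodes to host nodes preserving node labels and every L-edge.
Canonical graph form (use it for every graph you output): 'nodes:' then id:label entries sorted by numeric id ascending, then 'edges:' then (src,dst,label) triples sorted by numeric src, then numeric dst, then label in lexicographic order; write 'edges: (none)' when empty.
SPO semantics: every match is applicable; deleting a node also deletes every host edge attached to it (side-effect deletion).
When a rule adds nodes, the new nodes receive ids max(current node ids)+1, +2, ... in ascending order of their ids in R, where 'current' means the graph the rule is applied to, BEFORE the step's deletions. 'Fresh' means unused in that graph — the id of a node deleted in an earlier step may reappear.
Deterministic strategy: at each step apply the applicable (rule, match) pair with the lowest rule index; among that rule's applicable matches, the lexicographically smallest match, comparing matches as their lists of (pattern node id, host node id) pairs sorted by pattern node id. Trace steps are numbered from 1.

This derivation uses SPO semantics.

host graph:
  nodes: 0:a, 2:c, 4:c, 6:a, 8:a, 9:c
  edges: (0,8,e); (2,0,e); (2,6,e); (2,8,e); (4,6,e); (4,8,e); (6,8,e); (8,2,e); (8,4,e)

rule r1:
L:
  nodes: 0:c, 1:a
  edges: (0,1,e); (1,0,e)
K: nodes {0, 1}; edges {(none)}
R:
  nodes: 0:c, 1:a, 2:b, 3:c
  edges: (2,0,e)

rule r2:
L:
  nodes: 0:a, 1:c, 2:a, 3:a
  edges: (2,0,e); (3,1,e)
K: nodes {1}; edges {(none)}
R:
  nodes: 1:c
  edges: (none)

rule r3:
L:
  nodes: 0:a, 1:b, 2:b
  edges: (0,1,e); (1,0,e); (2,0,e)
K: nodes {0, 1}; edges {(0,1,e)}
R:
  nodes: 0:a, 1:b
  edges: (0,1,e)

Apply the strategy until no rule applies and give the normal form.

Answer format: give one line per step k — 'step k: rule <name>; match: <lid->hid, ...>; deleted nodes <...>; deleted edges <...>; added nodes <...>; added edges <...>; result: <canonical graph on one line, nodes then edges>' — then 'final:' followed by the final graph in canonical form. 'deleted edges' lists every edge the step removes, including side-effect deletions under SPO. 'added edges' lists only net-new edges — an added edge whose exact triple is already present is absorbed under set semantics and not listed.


step 1: rule r1; match: 0->2, 1->8; deleted nodes (none); deleted edges (2,8,e); (8,2,e); added nodes 10, 11; added edges (10,2,e); result: nodes: 0:a, 2:c, 4:c, 6:a, 8:a, 9:c, 10:b, 11:c edges: (0,8,e); (2,0,e); (2,6,e); (4,6,e); (4,8,e); (6,8,e); (8,4,e); (10,2,e)
step 2: rule r1; match: 0->4, 1->8; deleted nodes (none); deleted edges (4,8,e); (8,4,e); added nodes 12, 13; added edges (12,4,e); result: nodes: 0:a, 2:c, 4:c, 6:a, 8:a, 9:c, 10:b, 11:c, 12:b, 13:c edges: (0,8,e); (2,0,e); (2,6,e); (4,6,e); (6,8,e); (10,2,e); (12,4,e)
final:
nodes: 0:a, 2:c, 4:c, 6:a, 8:a, 9:c, 10:b, 11:c, 12:b, 13:c
edges: (0,8,e); (2,0,e); (2,6,e); (4,6,e); (6,8,e); (10,2,e); (12,4,e)


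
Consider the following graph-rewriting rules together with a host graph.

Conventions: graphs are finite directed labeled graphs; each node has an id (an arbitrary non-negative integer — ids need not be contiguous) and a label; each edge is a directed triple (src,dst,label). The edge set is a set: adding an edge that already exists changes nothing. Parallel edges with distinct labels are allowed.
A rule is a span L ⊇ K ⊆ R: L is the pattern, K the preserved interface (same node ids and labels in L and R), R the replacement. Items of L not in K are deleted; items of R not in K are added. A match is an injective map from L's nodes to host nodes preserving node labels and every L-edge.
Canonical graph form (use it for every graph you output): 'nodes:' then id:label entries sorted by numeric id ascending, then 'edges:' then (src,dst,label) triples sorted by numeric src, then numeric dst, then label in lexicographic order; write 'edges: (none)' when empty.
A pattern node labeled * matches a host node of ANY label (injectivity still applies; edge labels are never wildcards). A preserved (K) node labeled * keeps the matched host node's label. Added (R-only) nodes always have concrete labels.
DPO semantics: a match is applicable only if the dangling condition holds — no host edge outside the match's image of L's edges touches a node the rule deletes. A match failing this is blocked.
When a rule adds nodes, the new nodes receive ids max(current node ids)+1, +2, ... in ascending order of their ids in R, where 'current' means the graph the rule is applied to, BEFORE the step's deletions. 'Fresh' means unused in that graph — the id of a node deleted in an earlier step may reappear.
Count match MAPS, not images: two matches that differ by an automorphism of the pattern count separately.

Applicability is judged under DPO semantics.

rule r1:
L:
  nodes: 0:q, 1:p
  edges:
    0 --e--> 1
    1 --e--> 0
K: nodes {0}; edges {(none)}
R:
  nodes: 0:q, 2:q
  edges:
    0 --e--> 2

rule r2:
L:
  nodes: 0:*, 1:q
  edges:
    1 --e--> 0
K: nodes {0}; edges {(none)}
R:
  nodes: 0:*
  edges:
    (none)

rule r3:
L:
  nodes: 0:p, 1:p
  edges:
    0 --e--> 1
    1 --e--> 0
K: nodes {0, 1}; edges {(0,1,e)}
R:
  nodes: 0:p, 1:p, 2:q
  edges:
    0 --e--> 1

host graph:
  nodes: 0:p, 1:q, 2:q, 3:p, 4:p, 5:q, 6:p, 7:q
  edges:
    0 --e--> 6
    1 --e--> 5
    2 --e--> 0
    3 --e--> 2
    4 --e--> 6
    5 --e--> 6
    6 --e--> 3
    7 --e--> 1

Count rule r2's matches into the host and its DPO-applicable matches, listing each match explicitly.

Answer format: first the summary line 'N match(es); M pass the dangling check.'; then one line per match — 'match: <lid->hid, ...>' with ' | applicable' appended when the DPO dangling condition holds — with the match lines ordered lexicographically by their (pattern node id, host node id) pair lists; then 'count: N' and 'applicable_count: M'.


4 match(es); 1 pass the dangling check.
match: 0->0, 1->2
match: 0->1, 1->7 | applicable
match: 0->5, 1->1
match: 0->6, 1->5
count: 4
applicable_count: 1


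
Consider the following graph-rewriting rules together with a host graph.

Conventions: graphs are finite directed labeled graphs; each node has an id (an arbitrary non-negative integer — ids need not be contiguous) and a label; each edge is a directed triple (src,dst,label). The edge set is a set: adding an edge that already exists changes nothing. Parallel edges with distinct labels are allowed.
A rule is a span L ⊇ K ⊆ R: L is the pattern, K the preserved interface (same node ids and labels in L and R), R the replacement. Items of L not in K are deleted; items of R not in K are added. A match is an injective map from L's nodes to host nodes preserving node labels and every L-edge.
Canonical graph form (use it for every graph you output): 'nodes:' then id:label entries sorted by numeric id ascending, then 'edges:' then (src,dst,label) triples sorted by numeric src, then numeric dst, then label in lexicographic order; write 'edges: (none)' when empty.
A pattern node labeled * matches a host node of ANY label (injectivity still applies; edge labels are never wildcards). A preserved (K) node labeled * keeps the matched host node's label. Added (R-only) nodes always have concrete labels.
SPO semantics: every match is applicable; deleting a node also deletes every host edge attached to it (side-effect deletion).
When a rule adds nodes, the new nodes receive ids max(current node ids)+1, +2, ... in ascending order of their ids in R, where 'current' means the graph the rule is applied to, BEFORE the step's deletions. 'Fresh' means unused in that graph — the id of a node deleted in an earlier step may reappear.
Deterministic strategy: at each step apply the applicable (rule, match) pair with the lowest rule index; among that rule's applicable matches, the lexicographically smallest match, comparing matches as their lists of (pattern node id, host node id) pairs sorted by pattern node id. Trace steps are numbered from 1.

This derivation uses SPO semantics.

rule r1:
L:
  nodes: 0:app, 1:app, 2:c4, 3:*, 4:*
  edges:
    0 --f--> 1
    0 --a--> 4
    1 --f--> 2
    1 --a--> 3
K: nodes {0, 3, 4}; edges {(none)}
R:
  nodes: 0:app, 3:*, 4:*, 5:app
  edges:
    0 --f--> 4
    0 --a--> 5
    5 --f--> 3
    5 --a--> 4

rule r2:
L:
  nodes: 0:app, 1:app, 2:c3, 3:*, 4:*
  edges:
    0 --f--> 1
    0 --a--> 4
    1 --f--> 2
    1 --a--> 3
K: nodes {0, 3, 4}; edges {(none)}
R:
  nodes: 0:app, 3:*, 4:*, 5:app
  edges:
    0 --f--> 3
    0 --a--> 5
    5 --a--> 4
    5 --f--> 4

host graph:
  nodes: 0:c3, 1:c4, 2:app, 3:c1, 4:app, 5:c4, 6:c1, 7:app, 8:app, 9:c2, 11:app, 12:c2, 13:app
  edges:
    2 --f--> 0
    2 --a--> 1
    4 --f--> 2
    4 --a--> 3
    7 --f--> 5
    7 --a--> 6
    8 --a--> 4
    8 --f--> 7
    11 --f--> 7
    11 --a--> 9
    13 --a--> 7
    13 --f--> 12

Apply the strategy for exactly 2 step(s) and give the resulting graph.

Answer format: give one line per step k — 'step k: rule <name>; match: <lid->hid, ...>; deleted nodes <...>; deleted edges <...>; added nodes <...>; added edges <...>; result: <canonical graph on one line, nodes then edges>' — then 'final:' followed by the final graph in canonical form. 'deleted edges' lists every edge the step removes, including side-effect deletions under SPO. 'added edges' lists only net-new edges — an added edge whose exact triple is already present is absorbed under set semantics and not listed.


step 1: rule r1; match: 0->8, 1->7, 2->5, 3->6, 4->4; deleted nodes 5, 7; deleted edges (7,5,f); (7,6,a); (8,4,a); (8,7,f); (11,7,f); (13,7,a); added nodes 14; added edges (8,4,f); (8,14,a); (14,4,a); (14,6,f); result: nodes: 0:c3, 1:c4, 2:app, 3:c1, 4:app, 6:c1, 8:app, 9:c2, 11:app, 12:c2, 13:app, 14:app edges: (2,0,f); (2,1,a); (4,2,f); (4,3,a); (8,4,f); (8,14,a); (11,9,a); (13,12,f); (14,4,a); (14,6,f)
step 2: rule r2; match: 0->4, 1->2, 2->0, 3->1, 4->3; deleted nodes 0, 2; deleted edges (2,0,f); (2,1,a); (4,2,f); (4,3,a); added nodes 15; added edges (4,1,f); (4,15,a); (15,3,a); (15,3,f); result: nodes: 1:c4, 3:c1, 4:app, 6:c1, 8:app, 9:c2, 11:app, 12:c2, 13:app, 14:app, 15:app edges: (4,1,f); (4,15,a); (8,4,f); (8,14,a); (11,9,a); (13,12,f); (14,4,a); (14,6,f); (15,3,a); (15,3,f)
final:
nodes: 1:c4, 3:c1, 4:app, 6:c1, 8:app, 9:c2, 11:app, 12:c2, 13:app, 14:app, 15:app
edges: (4,1,f); (4,15,a); (8,4,f); (8,14,a); (11,9,a); (13,12,f); (14,4,a); (14,6,f); (15,3,a); (15,3,f)


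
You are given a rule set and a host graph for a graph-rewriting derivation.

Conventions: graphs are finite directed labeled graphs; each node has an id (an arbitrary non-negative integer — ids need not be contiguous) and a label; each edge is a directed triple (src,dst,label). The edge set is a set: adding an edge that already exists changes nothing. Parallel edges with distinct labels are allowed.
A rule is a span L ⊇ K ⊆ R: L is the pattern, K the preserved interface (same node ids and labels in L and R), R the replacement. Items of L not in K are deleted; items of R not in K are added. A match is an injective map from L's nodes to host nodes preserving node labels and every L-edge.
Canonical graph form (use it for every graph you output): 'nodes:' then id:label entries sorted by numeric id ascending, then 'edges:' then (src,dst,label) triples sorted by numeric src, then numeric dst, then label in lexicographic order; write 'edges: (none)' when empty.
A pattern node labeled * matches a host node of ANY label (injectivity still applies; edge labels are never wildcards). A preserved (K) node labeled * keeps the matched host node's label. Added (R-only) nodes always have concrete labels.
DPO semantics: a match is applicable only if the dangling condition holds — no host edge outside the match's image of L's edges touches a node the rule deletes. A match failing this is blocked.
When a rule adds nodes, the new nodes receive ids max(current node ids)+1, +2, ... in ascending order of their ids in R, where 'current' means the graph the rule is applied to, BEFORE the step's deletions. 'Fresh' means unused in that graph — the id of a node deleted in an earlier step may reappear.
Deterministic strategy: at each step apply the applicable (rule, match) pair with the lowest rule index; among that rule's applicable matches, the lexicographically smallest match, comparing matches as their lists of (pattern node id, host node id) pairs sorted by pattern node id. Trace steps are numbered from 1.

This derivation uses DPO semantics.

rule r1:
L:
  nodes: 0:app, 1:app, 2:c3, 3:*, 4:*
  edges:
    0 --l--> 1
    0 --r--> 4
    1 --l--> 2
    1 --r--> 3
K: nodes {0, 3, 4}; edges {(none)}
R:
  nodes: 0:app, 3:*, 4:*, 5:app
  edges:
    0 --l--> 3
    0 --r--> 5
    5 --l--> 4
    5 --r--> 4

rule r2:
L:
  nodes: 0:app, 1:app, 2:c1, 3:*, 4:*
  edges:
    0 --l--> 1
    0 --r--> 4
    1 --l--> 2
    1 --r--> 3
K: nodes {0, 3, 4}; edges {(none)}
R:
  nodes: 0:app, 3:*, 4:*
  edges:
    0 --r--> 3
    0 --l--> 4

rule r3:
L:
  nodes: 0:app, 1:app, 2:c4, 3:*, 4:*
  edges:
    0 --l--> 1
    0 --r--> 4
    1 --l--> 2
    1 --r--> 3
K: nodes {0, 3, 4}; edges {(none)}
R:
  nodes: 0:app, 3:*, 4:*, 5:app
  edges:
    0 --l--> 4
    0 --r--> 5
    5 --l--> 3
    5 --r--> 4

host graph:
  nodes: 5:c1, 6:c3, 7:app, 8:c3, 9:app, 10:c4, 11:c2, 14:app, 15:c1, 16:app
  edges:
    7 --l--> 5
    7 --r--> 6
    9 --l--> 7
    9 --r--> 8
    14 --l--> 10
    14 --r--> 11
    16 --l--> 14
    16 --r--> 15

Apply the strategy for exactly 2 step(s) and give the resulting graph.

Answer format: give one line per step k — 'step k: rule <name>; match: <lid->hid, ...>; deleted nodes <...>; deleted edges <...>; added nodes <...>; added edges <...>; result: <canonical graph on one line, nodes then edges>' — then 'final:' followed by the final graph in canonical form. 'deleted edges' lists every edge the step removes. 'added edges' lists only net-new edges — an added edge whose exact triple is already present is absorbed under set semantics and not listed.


step 1: rule r2; match: 0->9, 1->7, 2->5, 3->6, 4->8; deleted nodes 5, 7; deleted edges (7,5,l); (7,6,r); (9,7,l); (9,8,r); added nodes (none); added edges (9,6,r); (9,8,l); result: nodes: 6:c3, 8:c3, 9:app, 10:c4, 11:c2, 14:app, 15:c1, 16:app edges: (9,6,r); (9,8,l); (14,10,l); (14,11,r); (16,14,l); (16,15,r)
step 2: rule r3; match: 0->16, 1->14, 2->10, 3->11, 4->15; deleted nodes 10, 14; deleted edges (14,10,l); (14,11,r); (16,14,l); (16,15,r); added nodes 17; added edges (16,15,l); (16,17,r); (17,11,l); (17,15,r); result: nodes: 6:c3, 8:c3, 9:app, 11:c2, 15:c1, 16:app, 17:app edges: (9,6,r); (9,8,l); (16,15,l); (16,17,r); (17,11,l); (17,15,r)
final:
nodes: 6:c3, 8:c3, 9:app, 11:c2, 15:c1, 16:app, 17:app
edges: (9,6,r); (9,8,l); (16,15,l); (16,17,r); (17,11,l); (17,15,r)


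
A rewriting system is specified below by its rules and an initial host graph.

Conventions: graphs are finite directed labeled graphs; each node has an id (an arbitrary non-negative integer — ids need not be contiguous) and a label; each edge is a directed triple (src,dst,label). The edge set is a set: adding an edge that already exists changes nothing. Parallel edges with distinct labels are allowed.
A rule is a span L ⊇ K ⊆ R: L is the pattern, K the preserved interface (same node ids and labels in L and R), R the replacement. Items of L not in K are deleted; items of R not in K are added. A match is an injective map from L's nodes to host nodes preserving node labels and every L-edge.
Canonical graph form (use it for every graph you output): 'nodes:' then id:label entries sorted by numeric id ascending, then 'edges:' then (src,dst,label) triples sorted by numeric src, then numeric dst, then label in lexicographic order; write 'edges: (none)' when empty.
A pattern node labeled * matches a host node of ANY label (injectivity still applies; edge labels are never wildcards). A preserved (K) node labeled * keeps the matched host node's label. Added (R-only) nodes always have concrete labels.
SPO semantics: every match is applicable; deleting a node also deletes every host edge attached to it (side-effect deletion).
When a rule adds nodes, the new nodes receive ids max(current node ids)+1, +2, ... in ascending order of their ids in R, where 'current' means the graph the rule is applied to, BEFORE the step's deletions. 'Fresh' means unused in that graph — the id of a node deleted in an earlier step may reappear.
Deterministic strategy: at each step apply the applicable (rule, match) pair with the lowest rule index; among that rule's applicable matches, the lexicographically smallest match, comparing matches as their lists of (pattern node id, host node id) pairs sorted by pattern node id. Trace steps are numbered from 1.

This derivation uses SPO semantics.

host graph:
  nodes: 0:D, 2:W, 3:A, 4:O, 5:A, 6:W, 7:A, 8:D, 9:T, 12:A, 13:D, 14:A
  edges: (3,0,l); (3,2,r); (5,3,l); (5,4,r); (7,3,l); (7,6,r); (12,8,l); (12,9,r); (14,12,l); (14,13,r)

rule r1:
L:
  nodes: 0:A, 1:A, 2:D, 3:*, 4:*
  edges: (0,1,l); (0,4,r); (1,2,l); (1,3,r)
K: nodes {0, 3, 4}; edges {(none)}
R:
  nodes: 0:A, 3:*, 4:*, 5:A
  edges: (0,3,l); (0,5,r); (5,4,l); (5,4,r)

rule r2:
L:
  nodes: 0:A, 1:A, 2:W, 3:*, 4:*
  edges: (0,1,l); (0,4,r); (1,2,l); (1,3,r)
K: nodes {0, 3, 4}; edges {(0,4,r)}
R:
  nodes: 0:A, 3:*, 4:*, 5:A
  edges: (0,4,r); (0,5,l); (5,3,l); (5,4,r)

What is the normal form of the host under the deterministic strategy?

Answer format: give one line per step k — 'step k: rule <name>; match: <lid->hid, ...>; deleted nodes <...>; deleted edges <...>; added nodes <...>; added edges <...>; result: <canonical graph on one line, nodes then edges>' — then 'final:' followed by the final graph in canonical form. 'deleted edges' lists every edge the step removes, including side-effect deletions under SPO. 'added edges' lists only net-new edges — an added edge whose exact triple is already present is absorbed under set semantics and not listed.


step 1: rule r1; match: 0->5, 1->3, 2->0, 3->2, 4->4; deleted nodes 0, 3; deleted edges (3,0,l); (3,2,r); (5,3,l); (5,4,r); (7,3,l); added nodes 15; added edges (5,2,l); (5,15,r); (15,4,l); (15,4,r); result: nodes: 2:W, 4:O, 5:A, 6:W, 7:A, 8:D, 9:T, 12:A, 13:D, 14:A, 15:A edges: (5,2,l); (5,15,r); (7,6,r); (12,8,l); (12,9,r); (14,12,l); (14,13,r); (15,4,l); (15,4,r)
step 2: rule r1; match: 0->14, 1->12, 2->8, 3->9, 4->13; deleted nodes 8, 12; deleted edges (12,8,l); (12,9,r); (14,12,l); (14,13,r); added nodes 16; added edges (14,9,l); (14,16,r); (16,13,l); (16,13,r); result: nodes: 2:W, 4:O, 5:A, 6:W, 7:A, 9:T, 13:D, 14:A, 15:A, 16:A edges: (5,2,l); (5,15,r); (7,6,r); (14,9,l); (14,16,r); (15,4,l); (15,4,r); (16,13,l); (16,13,r)
final:
nodes: 2:W, 4:O, 5:A, 6:W, 7:A, 9:T, 13:D, 14:A, 15:A, 16:A
edges: (5,2,l); (5,15,r); (7,6,r); (14,9,l); (14,16,r); (15,4,l); (15,4,r); (16,13,l); (16,13,r)


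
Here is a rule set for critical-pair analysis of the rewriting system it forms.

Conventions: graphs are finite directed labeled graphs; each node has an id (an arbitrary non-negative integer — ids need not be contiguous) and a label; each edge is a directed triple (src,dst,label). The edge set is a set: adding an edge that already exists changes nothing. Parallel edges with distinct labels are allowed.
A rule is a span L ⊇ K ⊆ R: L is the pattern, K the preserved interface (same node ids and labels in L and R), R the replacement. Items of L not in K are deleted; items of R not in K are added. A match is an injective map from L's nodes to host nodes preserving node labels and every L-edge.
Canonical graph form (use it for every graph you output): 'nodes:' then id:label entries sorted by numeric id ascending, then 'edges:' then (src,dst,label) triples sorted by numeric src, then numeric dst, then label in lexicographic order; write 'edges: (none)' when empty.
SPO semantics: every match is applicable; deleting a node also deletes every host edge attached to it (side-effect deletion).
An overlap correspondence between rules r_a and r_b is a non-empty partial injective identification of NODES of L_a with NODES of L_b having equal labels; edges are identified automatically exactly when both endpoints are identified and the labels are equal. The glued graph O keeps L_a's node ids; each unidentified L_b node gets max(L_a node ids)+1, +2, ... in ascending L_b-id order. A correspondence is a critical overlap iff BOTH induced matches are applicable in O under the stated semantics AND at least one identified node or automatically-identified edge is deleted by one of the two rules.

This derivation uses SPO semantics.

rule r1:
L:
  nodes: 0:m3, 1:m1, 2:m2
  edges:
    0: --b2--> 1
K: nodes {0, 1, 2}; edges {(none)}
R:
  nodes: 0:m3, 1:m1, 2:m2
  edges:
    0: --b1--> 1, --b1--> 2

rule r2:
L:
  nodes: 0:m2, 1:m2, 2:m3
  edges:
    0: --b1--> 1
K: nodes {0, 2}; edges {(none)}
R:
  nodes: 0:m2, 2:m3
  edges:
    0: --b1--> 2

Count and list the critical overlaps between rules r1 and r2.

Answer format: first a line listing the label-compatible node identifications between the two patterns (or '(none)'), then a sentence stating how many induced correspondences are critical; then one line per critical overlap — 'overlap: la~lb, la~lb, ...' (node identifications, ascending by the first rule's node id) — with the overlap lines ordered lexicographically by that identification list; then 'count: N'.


label-compatible node identifications between L(r1) and L(r2): 0~2, 2~0, 2~1
2 of the induced correspondences are critical overlaps of r1 and r2.
overlap: 0~2, 2~1
overlap: 2~1
count: 2
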